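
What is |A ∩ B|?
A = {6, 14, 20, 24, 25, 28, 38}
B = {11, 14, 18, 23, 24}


Set A = {6, 14, 20, 24, 25, 28, 38}
Set B = {11, 14, 18, 23, 24}
A ∩ B = {14, 24}
|A ∩ B| = 2

2


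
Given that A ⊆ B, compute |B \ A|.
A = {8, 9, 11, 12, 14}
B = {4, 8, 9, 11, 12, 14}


Set A = {8, 9, 11, 12, 14}, |A| = 5
Set B = {4, 8, 9, 11, 12, 14}, |B| = 6
Since A ⊆ B: B \ A = {4}
|B| - |A| = 6 - 5 = 1

1


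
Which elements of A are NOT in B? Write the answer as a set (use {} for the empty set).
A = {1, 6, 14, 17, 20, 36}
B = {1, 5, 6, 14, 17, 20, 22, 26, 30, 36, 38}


Set A = {1, 6, 14, 17, 20, 36}
Set B = {1, 5, 6, 14, 17, 20, 22, 26, 30, 36, 38}
Check each element of A against B:
1 ∈ B, 6 ∈ B, 14 ∈ B, 17 ∈ B, 20 ∈ B, 36 ∈ B
Elements of A not in B: {}

{}


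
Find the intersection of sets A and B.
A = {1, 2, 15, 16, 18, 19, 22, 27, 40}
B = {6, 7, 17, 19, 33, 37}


Set A = {1, 2, 15, 16, 18, 19, 22, 27, 40}
Set B = {6, 7, 17, 19, 33, 37}
A ∩ B includes only elements in both sets.
Check each element of A against B:
1 ✗, 2 ✗, 15 ✗, 16 ✗, 18 ✗, 19 ✓, 22 ✗, 27 ✗, 40 ✗
A ∩ B = {19}

{19}


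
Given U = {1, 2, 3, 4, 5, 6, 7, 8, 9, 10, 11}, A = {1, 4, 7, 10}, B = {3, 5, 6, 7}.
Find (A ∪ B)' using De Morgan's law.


U = {1, 2, 3, 4, 5, 6, 7, 8, 9, 10, 11}
A = {1, 4, 7, 10}, B = {3, 5, 6, 7}
A ∪ B = {1, 3, 4, 5, 6, 7, 10}
(A ∪ B)' = U \ (A ∪ B) = {2, 8, 9, 11}
Verification via A' ∩ B': A' = {2, 3, 5, 6, 8, 9, 11}, B' = {1, 2, 4, 8, 9, 10, 11}
A' ∩ B' = {2, 8, 9, 11} ✓

{2, 8, 9, 11}


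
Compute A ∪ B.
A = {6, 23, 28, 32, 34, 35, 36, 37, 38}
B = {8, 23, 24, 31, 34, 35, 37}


Set A = {6, 23, 28, 32, 34, 35, 36, 37, 38}
Set B = {8, 23, 24, 31, 34, 35, 37}
A ∪ B includes all elements in either set.
Elements from A: {6, 23, 28, 32, 34, 35, 36, 37, 38}
Elements from B not already included: {8, 24, 31}
A ∪ B = {6, 8, 23, 24, 28, 31, 32, 34, 35, 36, 37, 38}

{6, 8, 23, 24, 28, 31, 32, 34, 35, 36, 37, 38}


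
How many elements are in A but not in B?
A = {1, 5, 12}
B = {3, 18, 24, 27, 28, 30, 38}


Set A = {1, 5, 12}
Set B = {3, 18, 24, 27, 28, 30, 38}
A \ B = {1, 5, 12}
|A \ B| = 3

3


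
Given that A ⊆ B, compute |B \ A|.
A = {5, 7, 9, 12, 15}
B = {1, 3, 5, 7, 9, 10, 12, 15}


Set A = {5, 7, 9, 12, 15}, |A| = 5
Set B = {1, 3, 5, 7, 9, 10, 12, 15}, |B| = 8
Since A ⊆ B: B \ A = {1, 3, 10}
|B| - |A| = 8 - 5 = 3

3


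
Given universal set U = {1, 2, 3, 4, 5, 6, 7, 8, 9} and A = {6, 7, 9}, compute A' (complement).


Universal set U = {1, 2, 3, 4, 5, 6, 7, 8, 9}
Set A = {6, 7, 9}
A' = U \ A = elements in U but not in A
Checking each element of U:
1 (not in A, include), 2 (not in A, include), 3 (not in A, include), 4 (not in A, include), 5 (not in A, include), 6 (in A, exclude), 7 (in A, exclude), 8 (not in A, include), 9 (in A, exclude)
A' = {1, 2, 3, 4, 5, 8}

{1, 2, 3, 4, 5, 8}


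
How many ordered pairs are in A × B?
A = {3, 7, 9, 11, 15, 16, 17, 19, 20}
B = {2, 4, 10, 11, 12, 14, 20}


Set A = {3, 7, 9, 11, 15, 16, 17, 19, 20} has 9 elements.
Set B = {2, 4, 10, 11, 12, 14, 20} has 7 elements.
|A × B| = |A| × |B| = 9 × 7 = 63

63


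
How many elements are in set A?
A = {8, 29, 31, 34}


Set A = {8, 29, 31, 34}
Listing elements: 8, 29, 31, 34
Counting: 4 elements
|A| = 4

4


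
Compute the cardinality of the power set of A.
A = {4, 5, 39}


Set A = {4, 5, 39}
|A| = 3
The power set P(A) contains all subsets of A.
|P(A)| = 2^|A| = 2^3 = 8

8


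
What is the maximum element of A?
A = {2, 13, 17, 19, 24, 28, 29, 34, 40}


Set A = {2, 13, 17, 19, 24, 28, 29, 34, 40}
Elements in ascending order: 2, 13, 17, 19, 24, 28, 29, 34, 40
The largest element is 40.

40


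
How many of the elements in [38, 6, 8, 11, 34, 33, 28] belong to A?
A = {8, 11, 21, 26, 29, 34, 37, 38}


Set A = {8, 11, 21, 26, 29, 34, 37, 38}
Candidates: [38, 6, 8, 11, 34, 33, 28]
Check each candidate:
38 ∈ A, 6 ∉ A, 8 ∈ A, 11 ∈ A, 34 ∈ A, 33 ∉ A, 28 ∉ A
Count of candidates in A: 4

4


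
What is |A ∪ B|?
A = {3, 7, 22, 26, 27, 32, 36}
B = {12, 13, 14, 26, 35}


Set A = {3, 7, 22, 26, 27, 32, 36}, |A| = 7
Set B = {12, 13, 14, 26, 35}, |B| = 5
A ∩ B = {26}, |A ∩ B| = 1
|A ∪ B| = |A| + |B| - |A ∩ B| = 7 + 5 - 1 = 11

11


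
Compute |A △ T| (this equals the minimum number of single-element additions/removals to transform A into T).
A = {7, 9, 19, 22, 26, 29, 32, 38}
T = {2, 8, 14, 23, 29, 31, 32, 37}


Set A = {7, 9, 19, 22, 26, 29, 32, 38}
Set T = {2, 8, 14, 23, 29, 31, 32, 37}
Elements to remove from A (in A, not in T): {7, 9, 19, 22, 26, 38} → 6 removals
Elements to add to A (in T, not in A): {2, 8, 14, 23, 31, 37} → 6 additions
Total edits = 6 + 6 = 12

12


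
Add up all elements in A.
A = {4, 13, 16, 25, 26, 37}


Set A = {4, 13, 16, 25, 26, 37}
Sum = 4 + 13 + 16 + 25 + 26 + 37 = 121

121


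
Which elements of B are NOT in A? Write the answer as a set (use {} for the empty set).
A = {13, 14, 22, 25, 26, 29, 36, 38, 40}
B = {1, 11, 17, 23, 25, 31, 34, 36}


Set A = {13, 14, 22, 25, 26, 29, 36, 38, 40}
Set B = {1, 11, 17, 23, 25, 31, 34, 36}
Check each element of B against A:
1 ∉ A (include), 11 ∉ A (include), 17 ∉ A (include), 23 ∉ A (include), 25 ∈ A, 31 ∉ A (include), 34 ∉ A (include), 36 ∈ A
Elements of B not in A: {1, 11, 17, 23, 31, 34}

{1, 11, 17, 23, 31, 34}


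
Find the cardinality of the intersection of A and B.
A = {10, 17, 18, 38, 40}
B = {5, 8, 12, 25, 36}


Set A = {10, 17, 18, 38, 40}
Set B = {5, 8, 12, 25, 36}
A ∩ B = {}
|A ∩ B| = 0

0


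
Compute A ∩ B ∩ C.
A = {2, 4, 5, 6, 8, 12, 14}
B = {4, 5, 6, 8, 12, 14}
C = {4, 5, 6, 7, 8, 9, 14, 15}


Set A = {2, 4, 5, 6, 8, 12, 14}
Set B = {4, 5, 6, 8, 12, 14}
Set C = {4, 5, 6, 7, 8, 9, 14, 15}
First, A ∩ B = {4, 5, 6, 8, 12, 14}
Then, (A ∩ B) ∩ C = {4, 5, 6, 8, 14}

{4, 5, 6, 8, 14}


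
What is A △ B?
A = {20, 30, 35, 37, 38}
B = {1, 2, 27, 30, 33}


Set A = {20, 30, 35, 37, 38}
Set B = {1, 2, 27, 30, 33}
A △ B = (A \ B) ∪ (B \ A)
Elements in A but not B: {20, 35, 37, 38}
Elements in B but not A: {1, 2, 27, 33}
A △ B = {1, 2, 20, 27, 33, 35, 37, 38}

{1, 2, 20, 27, 33, 35, 37, 38}


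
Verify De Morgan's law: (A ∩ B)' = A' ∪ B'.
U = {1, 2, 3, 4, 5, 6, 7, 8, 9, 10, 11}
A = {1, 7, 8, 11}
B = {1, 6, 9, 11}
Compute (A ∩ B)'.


U = {1, 2, 3, 4, 5, 6, 7, 8, 9, 10, 11}
A = {1, 7, 8, 11}, B = {1, 6, 9, 11}
A ∩ B = {1, 11}
(A ∩ B)' = U \ (A ∩ B) = {2, 3, 4, 5, 6, 7, 8, 9, 10}
Verification via A' ∪ B': A' = {2, 3, 4, 5, 6, 9, 10}, B' = {2, 3, 4, 5, 7, 8, 10}
A' ∪ B' = {2, 3, 4, 5, 6, 7, 8, 9, 10} ✓

{2, 3, 4, 5, 6, 7, 8, 9, 10}


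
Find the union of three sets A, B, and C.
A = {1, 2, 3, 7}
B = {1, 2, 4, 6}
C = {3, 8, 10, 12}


Set A = {1, 2, 3, 7}
Set B = {1, 2, 4, 6}
Set C = {3, 8, 10, 12}
First, A ∪ B = {1, 2, 3, 4, 6, 7}
Then, (A ∪ B) ∪ C = {1, 2, 3, 4, 6, 7, 8, 10, 12}

{1, 2, 3, 4, 6, 7, 8, 10, 12}


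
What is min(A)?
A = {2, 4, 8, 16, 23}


Set A = {2, 4, 8, 16, 23}
Elements in ascending order: 2, 4, 8, 16, 23
The smallest element is 2.

2


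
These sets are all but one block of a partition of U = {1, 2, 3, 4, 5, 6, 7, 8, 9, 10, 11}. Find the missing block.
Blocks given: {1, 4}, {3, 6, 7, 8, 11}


U = {1, 2, 3, 4, 5, 6, 7, 8, 9, 10, 11}
Shown blocks: {1, 4}, {3, 6, 7, 8, 11}
A partition's blocks are pairwise disjoint and cover U, so the missing block = U \ (union of shown blocks).
Union of shown blocks: {1, 3, 4, 6, 7, 8, 11}
Missing block = U \ (union) = {2, 5, 9, 10}

{2, 5, 9, 10}


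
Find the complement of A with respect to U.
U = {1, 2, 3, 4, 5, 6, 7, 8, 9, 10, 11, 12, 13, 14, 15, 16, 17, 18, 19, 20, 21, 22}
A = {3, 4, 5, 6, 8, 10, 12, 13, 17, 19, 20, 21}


Universal set U = {1, 2, 3, 4, 5, 6, 7, 8, 9, 10, 11, 12, 13, 14, 15, 16, 17, 18, 19, 20, 21, 22}
Set A = {3, 4, 5, 6, 8, 10, 12, 13, 17, 19, 20, 21}
A' = U \ A = elements in U but not in A
Checking each element of U:
1 (not in A, include), 2 (not in A, include), 3 (in A, exclude), 4 (in A, exclude), 5 (in A, exclude), 6 (in A, exclude), 7 (not in A, include), 8 (in A, exclude), 9 (not in A, include), 10 (in A, exclude), 11 (not in A, include), 12 (in A, exclude), 13 (in A, exclude), 14 (not in A, include), 15 (not in A, include), 16 (not in A, include), 17 (in A, exclude), 18 (not in A, include), 19 (in A, exclude), 20 (in A, exclude), 21 (in A, exclude), 22 (not in A, include)
A' = {1, 2, 7, 9, 11, 14, 15, 16, 18, 22}

{1, 2, 7, 9, 11, 14, 15, 16, 18, 22}


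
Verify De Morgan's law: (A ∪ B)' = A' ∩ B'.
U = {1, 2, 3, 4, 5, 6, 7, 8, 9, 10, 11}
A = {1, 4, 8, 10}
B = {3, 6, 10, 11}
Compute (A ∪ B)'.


U = {1, 2, 3, 4, 5, 6, 7, 8, 9, 10, 11}
A = {1, 4, 8, 10}, B = {3, 6, 10, 11}
A ∪ B = {1, 3, 4, 6, 8, 10, 11}
(A ∪ B)' = U \ (A ∪ B) = {2, 5, 7, 9}
Verification via A' ∩ B': A' = {2, 3, 5, 6, 7, 9, 11}, B' = {1, 2, 4, 5, 7, 8, 9}
A' ∩ B' = {2, 5, 7, 9} ✓

{2, 5, 7, 9}


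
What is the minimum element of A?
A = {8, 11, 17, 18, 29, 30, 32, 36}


Set A = {8, 11, 17, 18, 29, 30, 32, 36}
Elements in ascending order: 8, 11, 17, 18, 29, 30, 32, 36
The smallest element is 8.

8


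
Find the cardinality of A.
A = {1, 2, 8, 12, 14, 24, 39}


Set A = {1, 2, 8, 12, 14, 24, 39}
Listing elements: 1, 2, 8, 12, 14, 24, 39
Counting: 7 elements
|A| = 7

7


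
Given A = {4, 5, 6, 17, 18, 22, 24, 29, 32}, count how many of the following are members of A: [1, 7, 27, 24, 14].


Set A = {4, 5, 6, 17, 18, 22, 24, 29, 32}
Candidates: [1, 7, 27, 24, 14]
Check each candidate:
1 ∉ A, 7 ∉ A, 27 ∉ A, 24 ∈ A, 14 ∉ A
Count of candidates in A: 1

1


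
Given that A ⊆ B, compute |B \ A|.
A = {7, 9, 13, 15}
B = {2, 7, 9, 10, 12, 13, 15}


Set A = {7, 9, 13, 15}, |A| = 4
Set B = {2, 7, 9, 10, 12, 13, 15}, |B| = 7
Since A ⊆ B: B \ A = {2, 10, 12}
|B| - |A| = 7 - 4 = 3

3


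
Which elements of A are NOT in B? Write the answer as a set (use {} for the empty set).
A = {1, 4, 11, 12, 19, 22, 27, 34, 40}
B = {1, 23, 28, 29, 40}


Set A = {1, 4, 11, 12, 19, 22, 27, 34, 40}
Set B = {1, 23, 28, 29, 40}
Check each element of A against B:
1 ∈ B, 4 ∉ B (include), 11 ∉ B (include), 12 ∉ B (include), 19 ∉ B (include), 22 ∉ B (include), 27 ∉ B (include), 34 ∉ B (include), 40 ∈ B
Elements of A not in B: {4, 11, 12, 19, 22, 27, 34}

{4, 11, 12, 19, 22, 27, 34}


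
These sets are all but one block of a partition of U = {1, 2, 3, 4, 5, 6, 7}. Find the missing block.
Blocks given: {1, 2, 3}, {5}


U = {1, 2, 3, 4, 5, 6, 7}
Shown blocks: {1, 2, 3}, {5}
A partition's blocks are pairwise disjoint and cover U, so the missing block = U \ (union of shown blocks).
Union of shown blocks: {1, 2, 3, 5}
Missing block = U \ (union) = {4, 6, 7}

{4, 6, 7}


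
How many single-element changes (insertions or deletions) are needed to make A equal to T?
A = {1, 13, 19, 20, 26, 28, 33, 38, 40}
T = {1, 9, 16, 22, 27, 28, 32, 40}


Set A = {1, 13, 19, 20, 26, 28, 33, 38, 40}
Set T = {1, 9, 16, 22, 27, 28, 32, 40}
Elements to remove from A (in A, not in T): {13, 19, 20, 26, 33, 38} → 6 removals
Elements to add to A (in T, not in A): {9, 16, 22, 27, 32} → 5 additions
Total edits = 6 + 5 = 11

11


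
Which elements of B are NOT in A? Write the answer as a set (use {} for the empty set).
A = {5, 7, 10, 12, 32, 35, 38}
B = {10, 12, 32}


Set A = {5, 7, 10, 12, 32, 35, 38}
Set B = {10, 12, 32}
Check each element of B against A:
10 ∈ A, 12 ∈ A, 32 ∈ A
Elements of B not in A: {}

{}


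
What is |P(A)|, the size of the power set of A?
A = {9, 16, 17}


Set A = {9, 16, 17}
|A| = 3
The power set P(A) contains all subsets of A.
|P(A)| = 2^|A| = 2^3 = 8

8


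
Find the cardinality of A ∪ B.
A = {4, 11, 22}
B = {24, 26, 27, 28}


Set A = {4, 11, 22}, |A| = 3
Set B = {24, 26, 27, 28}, |B| = 4
A ∩ B = {}, |A ∩ B| = 0
|A ∪ B| = |A| + |B| - |A ∩ B| = 3 + 4 - 0 = 7

7


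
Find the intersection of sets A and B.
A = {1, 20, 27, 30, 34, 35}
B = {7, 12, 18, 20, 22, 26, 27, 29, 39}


Set A = {1, 20, 27, 30, 34, 35}
Set B = {7, 12, 18, 20, 22, 26, 27, 29, 39}
A ∩ B includes only elements in both sets.
Check each element of A against B:
1 ✗, 20 ✓, 27 ✓, 30 ✗, 34 ✗, 35 ✗
A ∩ B = {20, 27}

{20, 27}


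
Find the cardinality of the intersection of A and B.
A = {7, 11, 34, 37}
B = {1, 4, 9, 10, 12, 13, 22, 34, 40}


Set A = {7, 11, 34, 37}
Set B = {1, 4, 9, 10, 12, 13, 22, 34, 40}
A ∩ B = {34}
|A ∩ B| = 1

1


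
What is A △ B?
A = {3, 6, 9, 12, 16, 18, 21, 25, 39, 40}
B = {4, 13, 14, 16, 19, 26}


Set A = {3, 6, 9, 12, 16, 18, 21, 25, 39, 40}
Set B = {4, 13, 14, 16, 19, 26}
A △ B = (A \ B) ∪ (B \ A)
Elements in A but not B: {3, 6, 9, 12, 18, 21, 25, 39, 40}
Elements in B but not A: {4, 13, 14, 19, 26}
A △ B = {3, 4, 6, 9, 12, 13, 14, 18, 19, 21, 25, 26, 39, 40}

{3, 4, 6, 9, 12, 13, 14, 18, 19, 21, 25, 26, 39, 40}


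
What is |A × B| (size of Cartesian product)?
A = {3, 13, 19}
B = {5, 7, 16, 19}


Set A = {3, 13, 19} has 3 elements.
Set B = {5, 7, 16, 19} has 4 elements.
|A × B| = |A| × |B| = 3 × 4 = 12

12


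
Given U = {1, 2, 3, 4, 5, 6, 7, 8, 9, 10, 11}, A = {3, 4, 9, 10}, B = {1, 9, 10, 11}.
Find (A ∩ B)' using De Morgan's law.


U = {1, 2, 3, 4, 5, 6, 7, 8, 9, 10, 11}
A = {3, 4, 9, 10}, B = {1, 9, 10, 11}
A ∩ B = {9, 10}
(A ∩ B)' = U \ (A ∩ B) = {1, 2, 3, 4, 5, 6, 7, 8, 11}
Verification via A' ∪ B': A' = {1, 2, 5, 6, 7, 8, 11}, B' = {2, 3, 4, 5, 6, 7, 8}
A' ∪ B' = {1, 2, 3, 4, 5, 6, 7, 8, 11} ✓

{1, 2, 3, 4, 5, 6, 7, 8, 11}


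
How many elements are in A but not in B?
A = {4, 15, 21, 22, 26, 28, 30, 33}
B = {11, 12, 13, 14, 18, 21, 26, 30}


Set A = {4, 15, 21, 22, 26, 28, 30, 33}
Set B = {11, 12, 13, 14, 18, 21, 26, 30}
A \ B = {4, 15, 22, 28, 33}
|A \ B| = 5

5


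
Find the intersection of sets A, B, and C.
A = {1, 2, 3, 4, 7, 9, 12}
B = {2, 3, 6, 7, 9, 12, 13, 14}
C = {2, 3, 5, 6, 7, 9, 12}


Set A = {1, 2, 3, 4, 7, 9, 12}
Set B = {2, 3, 6, 7, 9, 12, 13, 14}
Set C = {2, 3, 5, 6, 7, 9, 12}
First, A ∩ B = {2, 3, 7, 9, 12}
Then, (A ∩ B) ∩ C = {2, 3, 7, 9, 12}

{2, 3, 7, 9, 12}


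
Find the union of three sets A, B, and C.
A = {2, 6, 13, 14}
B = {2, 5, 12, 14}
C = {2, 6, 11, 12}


Set A = {2, 6, 13, 14}
Set B = {2, 5, 12, 14}
Set C = {2, 6, 11, 12}
First, A ∪ B = {2, 5, 6, 12, 13, 14}
Then, (A ∪ B) ∪ C = {2, 5, 6, 11, 12, 13, 14}

{2, 5, 6, 11, 12, 13, 14}


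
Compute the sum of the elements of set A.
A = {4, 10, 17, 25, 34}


Set A = {4, 10, 17, 25, 34}
Sum = 4 + 10 + 17 + 25 + 34 = 90

90


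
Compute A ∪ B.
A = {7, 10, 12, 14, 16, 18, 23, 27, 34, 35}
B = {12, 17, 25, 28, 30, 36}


Set A = {7, 10, 12, 14, 16, 18, 23, 27, 34, 35}
Set B = {12, 17, 25, 28, 30, 36}
A ∪ B includes all elements in either set.
Elements from A: {7, 10, 12, 14, 16, 18, 23, 27, 34, 35}
Elements from B not already included: {17, 25, 28, 30, 36}
A ∪ B = {7, 10, 12, 14, 16, 17, 18, 23, 25, 27, 28, 30, 34, 35, 36}

{7, 10, 12, 14, 16, 17, 18, 23, 25, 27, 28, 30, 34, 35, 36}


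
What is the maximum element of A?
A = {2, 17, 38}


Set A = {2, 17, 38}
Elements in ascending order: 2, 17, 38
The largest element is 38.

38


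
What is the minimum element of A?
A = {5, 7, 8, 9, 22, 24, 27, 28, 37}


Set A = {5, 7, 8, 9, 22, 24, 27, 28, 37}
Elements in ascending order: 5, 7, 8, 9, 22, 24, 27, 28, 37
The smallest element is 5.

5


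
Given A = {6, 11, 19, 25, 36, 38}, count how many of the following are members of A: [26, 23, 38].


Set A = {6, 11, 19, 25, 36, 38}
Candidates: [26, 23, 38]
Check each candidate:
26 ∉ A, 23 ∉ A, 38 ∈ A
Count of candidates in A: 1

1


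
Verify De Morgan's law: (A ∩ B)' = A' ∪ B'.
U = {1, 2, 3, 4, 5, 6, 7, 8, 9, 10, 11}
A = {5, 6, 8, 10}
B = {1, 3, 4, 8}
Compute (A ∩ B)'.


U = {1, 2, 3, 4, 5, 6, 7, 8, 9, 10, 11}
A = {5, 6, 8, 10}, B = {1, 3, 4, 8}
A ∩ B = {8}
(A ∩ B)' = U \ (A ∩ B) = {1, 2, 3, 4, 5, 6, 7, 9, 10, 11}
Verification via A' ∪ B': A' = {1, 2, 3, 4, 7, 9, 11}, B' = {2, 5, 6, 7, 9, 10, 11}
A' ∪ B' = {1, 2, 3, 4, 5, 6, 7, 9, 10, 11} ✓

{1, 2, 3, 4, 5, 6, 7, 9, 10, 11}


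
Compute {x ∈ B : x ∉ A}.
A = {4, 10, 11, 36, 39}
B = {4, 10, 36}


Set A = {4, 10, 11, 36, 39}
Set B = {4, 10, 36}
Check each element of B against A:
4 ∈ A, 10 ∈ A, 36 ∈ A
Elements of B not in A: {}

{}


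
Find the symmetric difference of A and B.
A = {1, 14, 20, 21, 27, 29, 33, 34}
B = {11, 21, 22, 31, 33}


Set A = {1, 14, 20, 21, 27, 29, 33, 34}
Set B = {11, 21, 22, 31, 33}
A △ B = (A \ B) ∪ (B \ A)
Elements in A but not B: {1, 14, 20, 27, 29, 34}
Elements in B but not A: {11, 22, 31}
A △ B = {1, 11, 14, 20, 22, 27, 29, 31, 34}

{1, 11, 14, 20, 22, 27, 29, 31, 34}


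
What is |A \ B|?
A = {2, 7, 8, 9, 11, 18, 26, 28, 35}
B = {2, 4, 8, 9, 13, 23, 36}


Set A = {2, 7, 8, 9, 11, 18, 26, 28, 35}
Set B = {2, 4, 8, 9, 13, 23, 36}
A \ B = {7, 11, 18, 26, 28, 35}
|A \ B| = 6

6


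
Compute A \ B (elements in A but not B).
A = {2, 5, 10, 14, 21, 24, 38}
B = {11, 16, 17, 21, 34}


Set A = {2, 5, 10, 14, 21, 24, 38}
Set B = {11, 16, 17, 21, 34}
A \ B includes elements in A that are not in B.
Check each element of A:
2 (not in B, keep), 5 (not in B, keep), 10 (not in B, keep), 14 (not in B, keep), 21 (in B, remove), 24 (not in B, keep), 38 (not in B, keep)
A \ B = {2, 5, 10, 14, 24, 38}

{2, 5, 10, 14, 24, 38}


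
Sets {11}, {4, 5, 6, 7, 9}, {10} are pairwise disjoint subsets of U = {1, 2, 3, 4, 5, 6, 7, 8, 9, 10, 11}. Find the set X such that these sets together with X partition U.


U = {1, 2, 3, 4, 5, 6, 7, 8, 9, 10, 11}
Shown blocks: {11}, {4, 5, 6, 7, 9}, {10}
A partition's blocks are pairwise disjoint and cover U, so the missing block = U \ (union of shown blocks).
Union of shown blocks: {4, 5, 6, 7, 9, 10, 11}
Missing block = U \ (union) = {1, 2, 3, 8}

{1, 2, 3, 8}


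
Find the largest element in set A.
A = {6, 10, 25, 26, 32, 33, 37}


Set A = {6, 10, 25, 26, 32, 33, 37}
Elements in ascending order: 6, 10, 25, 26, 32, 33, 37
The largest element is 37.

37


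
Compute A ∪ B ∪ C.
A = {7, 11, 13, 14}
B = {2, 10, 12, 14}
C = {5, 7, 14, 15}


Set A = {7, 11, 13, 14}
Set B = {2, 10, 12, 14}
Set C = {5, 7, 14, 15}
First, A ∪ B = {2, 7, 10, 11, 12, 13, 14}
Then, (A ∪ B) ∪ C = {2, 5, 7, 10, 11, 12, 13, 14, 15}

{2, 5, 7, 10, 11, 12, 13, 14, 15}


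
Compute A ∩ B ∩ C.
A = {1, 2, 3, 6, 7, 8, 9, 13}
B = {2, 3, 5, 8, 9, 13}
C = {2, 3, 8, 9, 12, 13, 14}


Set A = {1, 2, 3, 6, 7, 8, 9, 13}
Set B = {2, 3, 5, 8, 9, 13}
Set C = {2, 3, 8, 9, 12, 13, 14}
First, A ∩ B = {2, 3, 8, 9, 13}
Then, (A ∩ B) ∩ C = {2, 3, 8, 9, 13}

{2, 3, 8, 9, 13}


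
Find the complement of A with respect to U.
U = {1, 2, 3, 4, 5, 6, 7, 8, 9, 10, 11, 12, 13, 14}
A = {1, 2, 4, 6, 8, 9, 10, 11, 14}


Universal set U = {1, 2, 3, 4, 5, 6, 7, 8, 9, 10, 11, 12, 13, 14}
Set A = {1, 2, 4, 6, 8, 9, 10, 11, 14}
A' = U \ A = elements in U but not in A
Checking each element of U:
1 (in A, exclude), 2 (in A, exclude), 3 (not in A, include), 4 (in A, exclude), 5 (not in A, include), 6 (in A, exclude), 7 (not in A, include), 8 (in A, exclude), 9 (in A, exclude), 10 (in A, exclude), 11 (in A, exclude), 12 (not in A, include), 13 (not in A, include), 14 (in A, exclude)
A' = {3, 5, 7, 12, 13}

{3, 5, 7, 12, 13}


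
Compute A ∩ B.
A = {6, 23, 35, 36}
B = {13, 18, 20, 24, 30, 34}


Set A = {6, 23, 35, 36}
Set B = {13, 18, 20, 24, 30, 34}
A ∩ B includes only elements in both sets.
Check each element of A against B:
6 ✗, 23 ✗, 35 ✗, 36 ✗
A ∩ B = {}

{}


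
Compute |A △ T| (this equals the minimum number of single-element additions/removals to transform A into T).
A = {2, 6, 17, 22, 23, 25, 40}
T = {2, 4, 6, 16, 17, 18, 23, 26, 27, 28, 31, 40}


Set A = {2, 6, 17, 22, 23, 25, 40}
Set T = {2, 4, 6, 16, 17, 18, 23, 26, 27, 28, 31, 40}
Elements to remove from A (in A, not in T): {22, 25} → 2 removals
Elements to add to A (in T, not in A): {4, 16, 18, 26, 27, 28, 31} → 7 additions
Total edits = 2 + 7 = 9

9


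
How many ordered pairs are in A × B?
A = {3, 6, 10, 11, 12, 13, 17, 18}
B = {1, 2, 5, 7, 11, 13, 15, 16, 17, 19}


Set A = {3, 6, 10, 11, 12, 13, 17, 18} has 8 elements.
Set B = {1, 2, 5, 7, 11, 13, 15, 16, 17, 19} has 10 elements.
|A × B| = |A| × |B| = 8 × 10 = 80

80


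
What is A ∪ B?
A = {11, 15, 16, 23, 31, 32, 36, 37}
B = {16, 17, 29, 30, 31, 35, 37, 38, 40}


Set A = {11, 15, 16, 23, 31, 32, 36, 37}
Set B = {16, 17, 29, 30, 31, 35, 37, 38, 40}
A ∪ B includes all elements in either set.
Elements from A: {11, 15, 16, 23, 31, 32, 36, 37}
Elements from B not already included: {17, 29, 30, 35, 38, 40}
A ∪ B = {11, 15, 16, 17, 23, 29, 30, 31, 32, 35, 36, 37, 38, 40}

{11, 15, 16, 17, 23, 29, 30, 31, 32, 35, 36, 37, 38, 40}


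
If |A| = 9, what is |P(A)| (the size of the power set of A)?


The set has 9 elements.
The power set contains all possible subsets.
|P(A)| = 2^|A| = 2^9 = 512

512


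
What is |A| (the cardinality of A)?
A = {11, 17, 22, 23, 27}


Set A = {11, 17, 22, 23, 27}
Listing elements: 11, 17, 22, 23, 27
Counting: 5 elements
|A| = 5

5


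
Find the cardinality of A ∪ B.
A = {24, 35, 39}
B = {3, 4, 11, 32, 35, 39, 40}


Set A = {24, 35, 39}, |A| = 3
Set B = {3, 4, 11, 32, 35, 39, 40}, |B| = 7
A ∩ B = {35, 39}, |A ∩ B| = 2
|A ∪ B| = |A| + |B| - |A ∩ B| = 3 + 7 - 2 = 8

8


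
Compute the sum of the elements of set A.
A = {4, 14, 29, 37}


Set A = {4, 14, 29, 37}
Sum = 4 + 14 + 29 + 37 = 84

84


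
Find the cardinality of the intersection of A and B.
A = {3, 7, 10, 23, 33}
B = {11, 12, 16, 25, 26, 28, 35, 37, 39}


Set A = {3, 7, 10, 23, 33}
Set B = {11, 12, 16, 25, 26, 28, 35, 37, 39}
A ∩ B = {}
|A ∩ B| = 0

0


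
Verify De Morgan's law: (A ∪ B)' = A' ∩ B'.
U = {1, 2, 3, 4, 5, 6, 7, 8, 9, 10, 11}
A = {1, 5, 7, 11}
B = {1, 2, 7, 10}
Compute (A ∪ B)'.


U = {1, 2, 3, 4, 5, 6, 7, 8, 9, 10, 11}
A = {1, 5, 7, 11}, B = {1, 2, 7, 10}
A ∪ B = {1, 2, 5, 7, 10, 11}
(A ∪ B)' = U \ (A ∪ B) = {3, 4, 6, 8, 9}
Verification via A' ∩ B': A' = {2, 3, 4, 6, 8, 9, 10}, B' = {3, 4, 5, 6, 8, 9, 11}
A' ∩ B' = {3, 4, 6, 8, 9} ✓

{3, 4, 6, 8, 9}


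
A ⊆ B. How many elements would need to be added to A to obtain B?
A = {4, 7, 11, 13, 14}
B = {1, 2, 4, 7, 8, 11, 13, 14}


Set A = {4, 7, 11, 13, 14}, |A| = 5
Set B = {1, 2, 4, 7, 8, 11, 13, 14}, |B| = 8
Since A ⊆ B: B \ A = {1, 2, 8}
|B| - |A| = 8 - 5 = 3

3


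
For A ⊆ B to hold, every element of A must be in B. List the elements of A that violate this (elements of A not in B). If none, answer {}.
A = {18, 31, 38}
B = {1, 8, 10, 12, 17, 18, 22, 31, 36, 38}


Set A = {18, 31, 38}
Set B = {1, 8, 10, 12, 17, 18, 22, 31, 36, 38}
Check each element of A against B:
18 ∈ B, 31 ∈ B, 38 ∈ B
Elements of A not in B: {}

{}


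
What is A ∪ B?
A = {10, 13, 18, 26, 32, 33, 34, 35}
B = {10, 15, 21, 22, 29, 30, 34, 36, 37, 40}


Set A = {10, 13, 18, 26, 32, 33, 34, 35}
Set B = {10, 15, 21, 22, 29, 30, 34, 36, 37, 40}
A ∪ B includes all elements in either set.
Elements from A: {10, 13, 18, 26, 32, 33, 34, 35}
Elements from B not already included: {15, 21, 22, 29, 30, 36, 37, 40}
A ∪ B = {10, 13, 15, 18, 21, 22, 26, 29, 30, 32, 33, 34, 35, 36, 37, 40}

{10, 13, 15, 18, 21, 22, 26, 29, 30, 32, 33, 34, 35, 36, 37, 40}


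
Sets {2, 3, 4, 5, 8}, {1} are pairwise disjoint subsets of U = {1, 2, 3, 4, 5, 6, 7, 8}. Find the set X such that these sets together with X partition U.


U = {1, 2, 3, 4, 5, 6, 7, 8}
Shown blocks: {2, 3, 4, 5, 8}, {1}
A partition's blocks are pairwise disjoint and cover U, so the missing block = U \ (union of shown blocks).
Union of shown blocks: {1, 2, 3, 4, 5, 8}
Missing block = U \ (union) = {6, 7}

{6, 7}


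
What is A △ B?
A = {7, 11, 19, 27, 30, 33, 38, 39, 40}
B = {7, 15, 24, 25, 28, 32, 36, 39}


Set A = {7, 11, 19, 27, 30, 33, 38, 39, 40}
Set B = {7, 15, 24, 25, 28, 32, 36, 39}
A △ B = (A \ B) ∪ (B \ A)
Elements in A but not B: {11, 19, 27, 30, 33, 38, 40}
Elements in B but not A: {15, 24, 25, 28, 32, 36}
A △ B = {11, 15, 19, 24, 25, 27, 28, 30, 32, 33, 36, 38, 40}

{11, 15, 19, 24, 25, 27, 28, 30, 32, 33, 36, 38, 40}


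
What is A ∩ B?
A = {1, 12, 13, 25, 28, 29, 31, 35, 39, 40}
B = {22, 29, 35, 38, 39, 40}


Set A = {1, 12, 13, 25, 28, 29, 31, 35, 39, 40}
Set B = {22, 29, 35, 38, 39, 40}
A ∩ B includes only elements in both sets.
Check each element of A against B:
1 ✗, 12 ✗, 13 ✗, 25 ✗, 28 ✗, 29 ✓, 31 ✗, 35 ✓, 39 ✓, 40 ✓
A ∩ B = {29, 35, 39, 40}

{29, 35, 39, 40}


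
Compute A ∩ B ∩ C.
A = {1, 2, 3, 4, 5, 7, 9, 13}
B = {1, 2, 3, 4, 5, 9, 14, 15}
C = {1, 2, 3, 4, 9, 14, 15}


Set A = {1, 2, 3, 4, 5, 7, 9, 13}
Set B = {1, 2, 3, 4, 5, 9, 14, 15}
Set C = {1, 2, 3, 4, 9, 14, 15}
First, A ∩ B = {1, 2, 3, 4, 5, 9}
Then, (A ∩ B) ∩ C = {1, 2, 3, 4, 9}

{1, 2, 3, 4, 9}


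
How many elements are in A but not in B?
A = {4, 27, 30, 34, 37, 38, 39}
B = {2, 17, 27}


Set A = {4, 27, 30, 34, 37, 38, 39}
Set B = {2, 17, 27}
A \ B = {4, 30, 34, 37, 38, 39}
|A \ B| = 6

6


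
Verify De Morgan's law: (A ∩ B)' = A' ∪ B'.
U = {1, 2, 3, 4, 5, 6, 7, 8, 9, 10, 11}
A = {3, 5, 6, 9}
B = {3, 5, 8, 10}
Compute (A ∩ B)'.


U = {1, 2, 3, 4, 5, 6, 7, 8, 9, 10, 11}
A = {3, 5, 6, 9}, B = {3, 5, 8, 10}
A ∩ B = {3, 5}
(A ∩ B)' = U \ (A ∩ B) = {1, 2, 4, 6, 7, 8, 9, 10, 11}
Verification via A' ∪ B': A' = {1, 2, 4, 7, 8, 10, 11}, B' = {1, 2, 4, 6, 7, 9, 11}
A' ∪ B' = {1, 2, 4, 6, 7, 8, 9, 10, 11} ✓

{1, 2, 4, 6, 7, 8, 9, 10, 11}


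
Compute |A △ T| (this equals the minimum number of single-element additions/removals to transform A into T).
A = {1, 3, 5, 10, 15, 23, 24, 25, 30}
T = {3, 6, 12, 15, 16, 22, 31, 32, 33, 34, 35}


Set A = {1, 3, 5, 10, 15, 23, 24, 25, 30}
Set T = {3, 6, 12, 15, 16, 22, 31, 32, 33, 34, 35}
Elements to remove from A (in A, not in T): {1, 5, 10, 23, 24, 25, 30} → 7 removals
Elements to add to A (in T, not in A): {6, 12, 16, 22, 31, 32, 33, 34, 35} → 9 additions
Total edits = 7 + 9 = 16

16


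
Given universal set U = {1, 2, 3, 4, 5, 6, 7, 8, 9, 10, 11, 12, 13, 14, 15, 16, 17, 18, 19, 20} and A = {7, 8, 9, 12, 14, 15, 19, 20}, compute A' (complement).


Universal set U = {1, 2, 3, 4, 5, 6, 7, 8, 9, 10, 11, 12, 13, 14, 15, 16, 17, 18, 19, 20}
Set A = {7, 8, 9, 12, 14, 15, 19, 20}
A' = U \ A = elements in U but not in A
Checking each element of U:
1 (not in A, include), 2 (not in A, include), 3 (not in A, include), 4 (not in A, include), 5 (not in A, include), 6 (not in A, include), 7 (in A, exclude), 8 (in A, exclude), 9 (in A, exclude), 10 (not in A, include), 11 (not in A, include), 12 (in A, exclude), 13 (not in A, include), 14 (in A, exclude), 15 (in A, exclude), 16 (not in A, include), 17 (not in A, include), 18 (not in A, include), 19 (in A, exclude), 20 (in A, exclude)
A' = {1, 2, 3, 4, 5, 6, 10, 11, 13, 16, 17, 18}

{1, 2, 3, 4, 5, 6, 10, 11, 13, 16, 17, 18}


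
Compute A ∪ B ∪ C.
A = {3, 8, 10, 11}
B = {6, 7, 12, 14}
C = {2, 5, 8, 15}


Set A = {3, 8, 10, 11}
Set B = {6, 7, 12, 14}
Set C = {2, 5, 8, 15}
First, A ∪ B = {3, 6, 7, 8, 10, 11, 12, 14}
Then, (A ∪ B) ∪ C = {2, 3, 5, 6, 7, 8, 10, 11, 12, 14, 15}

{2, 3, 5, 6, 7, 8, 10, 11, 12, 14, 15}


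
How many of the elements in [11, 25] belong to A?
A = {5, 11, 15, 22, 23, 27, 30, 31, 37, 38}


Set A = {5, 11, 15, 22, 23, 27, 30, 31, 37, 38}
Candidates: [11, 25]
Check each candidate:
11 ∈ A, 25 ∉ A
Count of candidates in A: 1

1


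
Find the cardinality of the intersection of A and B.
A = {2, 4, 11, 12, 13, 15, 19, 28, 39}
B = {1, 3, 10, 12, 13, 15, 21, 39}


Set A = {2, 4, 11, 12, 13, 15, 19, 28, 39}
Set B = {1, 3, 10, 12, 13, 15, 21, 39}
A ∩ B = {12, 13, 15, 39}
|A ∩ B| = 4

4


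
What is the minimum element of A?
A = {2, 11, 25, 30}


Set A = {2, 11, 25, 30}
Elements in ascending order: 2, 11, 25, 30
The smallest element is 2.

2


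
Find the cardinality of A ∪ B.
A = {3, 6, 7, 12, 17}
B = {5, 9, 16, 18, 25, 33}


Set A = {3, 6, 7, 12, 17}, |A| = 5
Set B = {5, 9, 16, 18, 25, 33}, |B| = 6
A ∩ B = {}, |A ∩ B| = 0
|A ∪ B| = |A| + |B| - |A ∩ B| = 5 + 6 - 0 = 11

11


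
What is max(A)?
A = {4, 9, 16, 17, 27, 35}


Set A = {4, 9, 16, 17, 27, 35}
Elements in ascending order: 4, 9, 16, 17, 27, 35
The largest element is 35.

35


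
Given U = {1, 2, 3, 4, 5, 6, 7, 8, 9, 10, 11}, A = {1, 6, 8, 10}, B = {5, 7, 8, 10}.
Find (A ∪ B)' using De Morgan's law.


U = {1, 2, 3, 4, 5, 6, 7, 8, 9, 10, 11}
A = {1, 6, 8, 10}, B = {5, 7, 8, 10}
A ∪ B = {1, 5, 6, 7, 8, 10}
(A ∪ B)' = U \ (A ∪ B) = {2, 3, 4, 9, 11}
Verification via A' ∩ B': A' = {2, 3, 4, 5, 7, 9, 11}, B' = {1, 2, 3, 4, 6, 9, 11}
A' ∩ B' = {2, 3, 4, 9, 11} ✓

{2, 3, 4, 9, 11}


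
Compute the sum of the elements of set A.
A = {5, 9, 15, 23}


Set A = {5, 9, 15, 23}
Sum = 5 + 9 + 15 + 23 = 52

52


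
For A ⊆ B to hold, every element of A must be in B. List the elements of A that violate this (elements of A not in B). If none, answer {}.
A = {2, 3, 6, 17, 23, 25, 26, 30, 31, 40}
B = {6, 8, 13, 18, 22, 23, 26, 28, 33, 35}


Set A = {2, 3, 6, 17, 23, 25, 26, 30, 31, 40}
Set B = {6, 8, 13, 18, 22, 23, 26, 28, 33, 35}
Check each element of A against B:
2 ∉ B (include), 3 ∉ B (include), 6 ∈ B, 17 ∉ B (include), 23 ∈ B, 25 ∉ B (include), 26 ∈ B, 30 ∉ B (include), 31 ∉ B (include), 40 ∉ B (include)
Elements of A not in B: {2, 3, 17, 25, 30, 31, 40}

{2, 3, 17, 25, 30, 31, 40}


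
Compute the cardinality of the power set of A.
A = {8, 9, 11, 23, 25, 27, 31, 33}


Set A = {8, 9, 11, 23, 25, 27, 31, 33}
|A| = 8
The power set P(A) contains all subsets of A.
|P(A)| = 2^|A| = 2^8 = 256

256


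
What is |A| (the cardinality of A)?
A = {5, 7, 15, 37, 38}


Set A = {5, 7, 15, 37, 38}
Listing elements: 5, 7, 15, 37, 38
Counting: 5 elements
|A| = 5

5


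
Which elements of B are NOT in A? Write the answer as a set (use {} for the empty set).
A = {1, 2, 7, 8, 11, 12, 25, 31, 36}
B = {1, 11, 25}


Set A = {1, 2, 7, 8, 11, 12, 25, 31, 36}
Set B = {1, 11, 25}
Check each element of B against A:
1 ∈ A, 11 ∈ A, 25 ∈ A
Elements of B not in A: {}

{}


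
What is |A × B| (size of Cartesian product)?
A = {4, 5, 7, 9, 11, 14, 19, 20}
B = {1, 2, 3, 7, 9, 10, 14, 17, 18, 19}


Set A = {4, 5, 7, 9, 11, 14, 19, 20} has 8 elements.
Set B = {1, 2, 3, 7, 9, 10, 14, 17, 18, 19} has 10 elements.
|A × B| = |A| × |B| = 8 × 10 = 80

80


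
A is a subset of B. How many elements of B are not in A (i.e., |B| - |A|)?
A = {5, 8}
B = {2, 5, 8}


Set A = {5, 8}, |A| = 2
Set B = {2, 5, 8}, |B| = 3
Since A ⊆ B: B \ A = {2}
|B| - |A| = 3 - 2 = 1

1


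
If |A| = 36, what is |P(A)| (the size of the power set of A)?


The set has 36 elements.
The power set contains all possible subsets.
|P(A)| = 2^|A| = 2^36 = 68719476736

68719476736


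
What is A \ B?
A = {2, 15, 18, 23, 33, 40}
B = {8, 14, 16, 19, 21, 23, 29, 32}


Set A = {2, 15, 18, 23, 33, 40}
Set B = {8, 14, 16, 19, 21, 23, 29, 32}
A \ B includes elements in A that are not in B.
Check each element of A:
2 (not in B, keep), 15 (not in B, keep), 18 (not in B, keep), 23 (in B, remove), 33 (not in B, keep), 40 (not in B, keep)
A \ B = {2, 15, 18, 33, 40}

{2, 15, 18, 33, 40}


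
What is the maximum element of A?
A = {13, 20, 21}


Set A = {13, 20, 21}
Elements in ascending order: 13, 20, 21
The largest element is 21.

21


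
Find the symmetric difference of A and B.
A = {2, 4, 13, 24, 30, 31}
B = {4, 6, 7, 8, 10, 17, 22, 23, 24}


Set A = {2, 4, 13, 24, 30, 31}
Set B = {4, 6, 7, 8, 10, 17, 22, 23, 24}
A △ B = (A \ B) ∪ (B \ A)
Elements in A but not B: {2, 13, 30, 31}
Elements in B but not A: {6, 7, 8, 10, 17, 22, 23}
A △ B = {2, 6, 7, 8, 10, 13, 17, 22, 23, 30, 31}

{2, 6, 7, 8, 10, 13, 17, 22, 23, 30, 31}


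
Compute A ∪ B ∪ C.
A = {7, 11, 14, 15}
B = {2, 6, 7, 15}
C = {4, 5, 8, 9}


Set A = {7, 11, 14, 15}
Set B = {2, 6, 7, 15}
Set C = {4, 5, 8, 9}
First, A ∪ B = {2, 6, 7, 11, 14, 15}
Then, (A ∪ B) ∪ C = {2, 4, 5, 6, 7, 8, 9, 11, 14, 15}

{2, 4, 5, 6, 7, 8, 9, 11, 14, 15}


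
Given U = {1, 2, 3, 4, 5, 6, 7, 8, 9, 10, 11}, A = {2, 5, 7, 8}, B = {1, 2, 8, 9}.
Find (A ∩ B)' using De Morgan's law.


U = {1, 2, 3, 4, 5, 6, 7, 8, 9, 10, 11}
A = {2, 5, 7, 8}, B = {1, 2, 8, 9}
A ∩ B = {2, 8}
(A ∩ B)' = U \ (A ∩ B) = {1, 3, 4, 5, 6, 7, 9, 10, 11}
Verification via A' ∪ B': A' = {1, 3, 4, 6, 9, 10, 11}, B' = {3, 4, 5, 6, 7, 10, 11}
A' ∪ B' = {1, 3, 4, 5, 6, 7, 9, 10, 11} ✓

{1, 3, 4, 5, 6, 7, 9, 10, 11}


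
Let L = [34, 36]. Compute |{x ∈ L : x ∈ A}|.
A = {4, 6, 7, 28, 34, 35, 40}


Set A = {4, 6, 7, 28, 34, 35, 40}
Candidates: [34, 36]
Check each candidate:
34 ∈ A, 36 ∉ A
Count of candidates in A: 1

1


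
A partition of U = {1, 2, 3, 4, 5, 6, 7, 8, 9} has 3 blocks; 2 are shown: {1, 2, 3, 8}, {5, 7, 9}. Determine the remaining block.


U = {1, 2, 3, 4, 5, 6, 7, 8, 9}
Shown blocks: {1, 2, 3, 8}, {5, 7, 9}
A partition's blocks are pairwise disjoint and cover U, so the missing block = U \ (union of shown blocks).
Union of shown blocks: {1, 2, 3, 5, 7, 8, 9}
Missing block = U \ (union) = {4, 6}

{4, 6}


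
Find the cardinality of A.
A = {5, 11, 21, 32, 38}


Set A = {5, 11, 21, 32, 38}
Listing elements: 5, 11, 21, 32, 38
Counting: 5 elements
|A| = 5

5


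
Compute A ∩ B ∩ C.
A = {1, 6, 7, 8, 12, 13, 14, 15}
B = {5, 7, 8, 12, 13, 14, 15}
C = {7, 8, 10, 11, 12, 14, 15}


Set A = {1, 6, 7, 8, 12, 13, 14, 15}
Set B = {5, 7, 8, 12, 13, 14, 15}
Set C = {7, 8, 10, 11, 12, 14, 15}
First, A ∩ B = {7, 8, 12, 13, 14, 15}
Then, (A ∩ B) ∩ C = {7, 8, 12, 14, 15}

{7, 8, 12, 14, 15}


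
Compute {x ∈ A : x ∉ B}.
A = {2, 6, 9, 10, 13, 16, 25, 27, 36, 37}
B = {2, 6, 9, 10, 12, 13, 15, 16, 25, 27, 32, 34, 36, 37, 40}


Set A = {2, 6, 9, 10, 13, 16, 25, 27, 36, 37}
Set B = {2, 6, 9, 10, 12, 13, 15, 16, 25, 27, 32, 34, 36, 37, 40}
Check each element of A against B:
2 ∈ B, 6 ∈ B, 9 ∈ B, 10 ∈ B, 13 ∈ B, 16 ∈ B, 25 ∈ B, 27 ∈ B, 36 ∈ B, 37 ∈ B
Elements of A not in B: {}

{}


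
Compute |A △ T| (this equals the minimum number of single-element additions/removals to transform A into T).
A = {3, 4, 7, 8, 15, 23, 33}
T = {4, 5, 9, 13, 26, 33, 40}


Set A = {3, 4, 7, 8, 15, 23, 33}
Set T = {4, 5, 9, 13, 26, 33, 40}
Elements to remove from A (in A, not in T): {3, 7, 8, 15, 23} → 5 removals
Elements to add to A (in T, not in A): {5, 9, 13, 26, 40} → 5 additions
Total edits = 5 + 5 = 10

10


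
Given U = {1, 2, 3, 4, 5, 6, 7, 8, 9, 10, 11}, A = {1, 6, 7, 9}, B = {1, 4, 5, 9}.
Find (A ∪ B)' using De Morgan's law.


U = {1, 2, 3, 4, 5, 6, 7, 8, 9, 10, 11}
A = {1, 6, 7, 9}, B = {1, 4, 5, 9}
A ∪ B = {1, 4, 5, 6, 7, 9}
(A ∪ B)' = U \ (A ∪ B) = {2, 3, 8, 10, 11}
Verification via A' ∩ B': A' = {2, 3, 4, 5, 8, 10, 11}, B' = {2, 3, 6, 7, 8, 10, 11}
A' ∩ B' = {2, 3, 8, 10, 11} ✓

{2, 3, 8, 10, 11}


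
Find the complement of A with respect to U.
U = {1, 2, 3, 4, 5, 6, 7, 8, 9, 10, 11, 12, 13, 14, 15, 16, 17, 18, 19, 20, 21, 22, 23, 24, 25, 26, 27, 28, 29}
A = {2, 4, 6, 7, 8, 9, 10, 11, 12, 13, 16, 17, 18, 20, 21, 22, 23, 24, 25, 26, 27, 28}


Universal set U = {1, 2, 3, 4, 5, 6, 7, 8, 9, 10, 11, 12, 13, 14, 15, 16, 17, 18, 19, 20, 21, 22, 23, 24, 25, 26, 27, 28, 29}
Set A = {2, 4, 6, 7, 8, 9, 10, 11, 12, 13, 16, 17, 18, 20, 21, 22, 23, 24, 25, 26, 27, 28}
A' = U \ A = elements in U but not in A
Checking each element of U:
1 (not in A, include), 2 (in A, exclude), 3 (not in A, include), 4 (in A, exclude), 5 (not in A, include), 6 (in A, exclude), 7 (in A, exclude), 8 (in A, exclude), 9 (in A, exclude), 10 (in A, exclude), 11 (in A, exclude), 12 (in A, exclude), 13 (in A, exclude), 14 (not in A, include), 15 (not in A, include), 16 (in A, exclude), 17 (in A, exclude), 18 (in A, exclude), 19 (not in A, include), 20 (in A, exclude), 21 (in A, exclude), 22 (in A, exclude), 23 (in A, exclude), 24 (in A, exclude), 25 (in A, exclude), 26 (in A, exclude), 27 (in A, exclude), 28 (in A, exclude), 29 (not in A, include)
A' = {1, 3, 5, 14, 15, 19, 29}

{1, 3, 5, 14, 15, 19, 29}


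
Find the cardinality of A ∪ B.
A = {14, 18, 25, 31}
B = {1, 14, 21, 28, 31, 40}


Set A = {14, 18, 25, 31}, |A| = 4
Set B = {1, 14, 21, 28, 31, 40}, |B| = 6
A ∩ B = {14, 31}, |A ∩ B| = 2
|A ∪ B| = |A| + |B| - |A ∩ B| = 4 + 6 - 2 = 8

8


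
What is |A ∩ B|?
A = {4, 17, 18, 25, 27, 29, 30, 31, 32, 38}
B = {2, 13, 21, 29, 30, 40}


Set A = {4, 17, 18, 25, 27, 29, 30, 31, 32, 38}
Set B = {2, 13, 21, 29, 30, 40}
A ∩ B = {29, 30}
|A ∩ B| = 2

2


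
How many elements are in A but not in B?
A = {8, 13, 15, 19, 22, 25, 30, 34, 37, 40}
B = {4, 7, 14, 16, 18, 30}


Set A = {8, 13, 15, 19, 22, 25, 30, 34, 37, 40}
Set B = {4, 7, 14, 16, 18, 30}
A \ B = {8, 13, 15, 19, 22, 25, 34, 37, 40}
|A \ B| = 9

9


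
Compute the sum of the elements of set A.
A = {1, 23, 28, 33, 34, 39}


Set A = {1, 23, 28, 33, 34, 39}
Sum = 1 + 23 + 28 + 33 + 34 + 39 = 158

158


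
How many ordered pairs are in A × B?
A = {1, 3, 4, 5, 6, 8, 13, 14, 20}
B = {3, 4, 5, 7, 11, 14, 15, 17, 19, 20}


Set A = {1, 3, 4, 5, 6, 8, 13, 14, 20} has 9 elements.
Set B = {3, 4, 5, 7, 11, 14, 15, 17, 19, 20} has 10 elements.
|A × B| = |A| × |B| = 9 × 10 = 90

90


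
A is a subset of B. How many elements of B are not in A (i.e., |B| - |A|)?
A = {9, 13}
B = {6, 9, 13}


Set A = {9, 13}, |A| = 2
Set B = {6, 9, 13}, |B| = 3
Since A ⊆ B: B \ A = {6}
|B| - |A| = 3 - 2 = 1

1


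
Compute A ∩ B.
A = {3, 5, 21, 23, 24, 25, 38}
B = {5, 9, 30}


Set A = {3, 5, 21, 23, 24, 25, 38}
Set B = {5, 9, 30}
A ∩ B includes only elements in both sets.
Check each element of A against B:
3 ✗, 5 ✓, 21 ✗, 23 ✗, 24 ✗, 25 ✗, 38 ✗
A ∩ B = {5}

{5}


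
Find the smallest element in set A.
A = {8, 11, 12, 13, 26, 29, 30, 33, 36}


Set A = {8, 11, 12, 13, 26, 29, 30, 33, 36}
Elements in ascending order: 8, 11, 12, 13, 26, 29, 30, 33, 36
The smallest element is 8.

8


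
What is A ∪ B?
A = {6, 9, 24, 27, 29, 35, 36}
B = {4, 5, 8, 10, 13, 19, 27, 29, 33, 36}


Set A = {6, 9, 24, 27, 29, 35, 36}
Set B = {4, 5, 8, 10, 13, 19, 27, 29, 33, 36}
A ∪ B includes all elements in either set.
Elements from A: {6, 9, 24, 27, 29, 35, 36}
Elements from B not already included: {4, 5, 8, 10, 13, 19, 33}
A ∪ B = {4, 5, 6, 8, 9, 10, 13, 19, 24, 27, 29, 33, 35, 36}

{4, 5, 6, 8, 9, 10, 13, 19, 24, 27, 29, 33, 35, 36}


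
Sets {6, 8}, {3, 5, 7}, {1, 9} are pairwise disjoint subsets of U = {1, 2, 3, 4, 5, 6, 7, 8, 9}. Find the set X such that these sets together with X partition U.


U = {1, 2, 3, 4, 5, 6, 7, 8, 9}
Shown blocks: {6, 8}, {3, 5, 7}, {1, 9}
A partition's blocks are pairwise disjoint and cover U, so the missing block = U \ (union of shown blocks).
Union of shown blocks: {1, 3, 5, 6, 7, 8, 9}
Missing block = U \ (union) = {2, 4}

{2, 4}


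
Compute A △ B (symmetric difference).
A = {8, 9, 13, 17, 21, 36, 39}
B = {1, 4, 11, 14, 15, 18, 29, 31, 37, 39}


Set A = {8, 9, 13, 17, 21, 36, 39}
Set B = {1, 4, 11, 14, 15, 18, 29, 31, 37, 39}
A △ B = (A \ B) ∪ (B \ A)
Elements in A but not B: {8, 9, 13, 17, 21, 36}
Elements in B but not A: {1, 4, 11, 14, 15, 18, 29, 31, 37}
A △ B = {1, 4, 8, 9, 11, 13, 14, 15, 17, 18, 21, 29, 31, 36, 37}

{1, 4, 8, 9, 11, 13, 14, 15, 17, 18, 21, 29, 31, 36, 37}


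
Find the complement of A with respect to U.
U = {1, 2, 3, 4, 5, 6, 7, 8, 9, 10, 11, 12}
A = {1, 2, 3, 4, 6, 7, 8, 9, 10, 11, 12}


Universal set U = {1, 2, 3, 4, 5, 6, 7, 8, 9, 10, 11, 12}
Set A = {1, 2, 3, 4, 6, 7, 8, 9, 10, 11, 12}
A' = U \ A = elements in U but not in A
Checking each element of U:
1 (in A, exclude), 2 (in A, exclude), 3 (in A, exclude), 4 (in A, exclude), 5 (not in A, include), 6 (in A, exclude), 7 (in A, exclude), 8 (in A, exclude), 9 (in A, exclude), 10 (in A, exclude), 11 (in A, exclude), 12 (in A, exclude)
A' = {5}

{5}
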